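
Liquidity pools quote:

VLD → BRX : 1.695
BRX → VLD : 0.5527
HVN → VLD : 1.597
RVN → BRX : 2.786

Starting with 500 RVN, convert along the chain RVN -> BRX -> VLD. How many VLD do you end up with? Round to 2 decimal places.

769.91

500 RVN × 2.786 = 1393 BRX
1393 BRX × 0.5527 = 769.9111 VLD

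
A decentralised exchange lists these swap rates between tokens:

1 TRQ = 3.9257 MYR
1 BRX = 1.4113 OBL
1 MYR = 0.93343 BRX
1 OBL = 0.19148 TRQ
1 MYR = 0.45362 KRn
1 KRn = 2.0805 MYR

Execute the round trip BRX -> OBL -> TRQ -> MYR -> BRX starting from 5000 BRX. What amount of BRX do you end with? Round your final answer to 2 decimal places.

5000 BRX × 1.4113 = 7056.5 OBL
7056.5 OBL × 0.19148 = 1351.17862 TRQ
1351.17862 TRQ × 3.9257 = 5304.321908534 MYR
5304.321908534 MYR × 0.93343 = 4951.21319908289162 BRX

4951.21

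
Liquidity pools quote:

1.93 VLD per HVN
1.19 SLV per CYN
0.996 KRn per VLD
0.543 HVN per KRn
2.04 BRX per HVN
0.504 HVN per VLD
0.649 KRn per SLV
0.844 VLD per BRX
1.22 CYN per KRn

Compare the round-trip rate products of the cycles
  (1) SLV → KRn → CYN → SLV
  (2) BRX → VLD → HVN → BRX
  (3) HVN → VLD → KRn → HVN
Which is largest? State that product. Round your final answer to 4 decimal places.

1.0438

(1) 0.649 × 1.22 × 1.19 = 0.94222
(2) 0.844 × 0.504 × 2.04 = 0.86777
(3) 1.93 × 0.996 × 0.543 = 1.04380
Highest is cycle (3) at 1.0438 (>1, arbitrage).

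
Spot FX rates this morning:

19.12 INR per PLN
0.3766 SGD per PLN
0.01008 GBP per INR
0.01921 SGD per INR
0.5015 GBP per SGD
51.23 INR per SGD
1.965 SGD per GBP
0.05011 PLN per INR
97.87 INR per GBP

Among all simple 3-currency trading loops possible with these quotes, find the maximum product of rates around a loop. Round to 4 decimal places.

SGD→INR→GBP→SGD: 51.23 × 0.01008 × 1.965 = 1.01472
SGD→INR→PLN→SGD: 51.23 × 0.05011 × 0.3766 = 0.96678
SGD→GBP→INR→SGD: 0.5015 × 97.87 × 0.01921 = 0.94286
Maximum is SGD→INR→GBP→SGD at 1.0147; arbitrage exists.

1.0147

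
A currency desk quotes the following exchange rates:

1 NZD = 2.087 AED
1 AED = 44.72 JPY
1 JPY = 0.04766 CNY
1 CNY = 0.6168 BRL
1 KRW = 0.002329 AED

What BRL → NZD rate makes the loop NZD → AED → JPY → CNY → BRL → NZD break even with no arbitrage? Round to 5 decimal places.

0.36448

Known legs of the cycle: 2.087 × 44.72 × 0.04766 × 0.6168 = 2.74361170492032
For no arbitrage the full-cycle product must be 1, so the missing rate is 1 / 2.74361170492032 ≈ 0.3644831.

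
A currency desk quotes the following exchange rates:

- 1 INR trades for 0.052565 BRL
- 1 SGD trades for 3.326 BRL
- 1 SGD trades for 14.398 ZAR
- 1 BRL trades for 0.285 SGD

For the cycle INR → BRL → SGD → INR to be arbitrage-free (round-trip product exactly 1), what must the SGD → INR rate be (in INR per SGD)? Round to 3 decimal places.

Known legs of the cycle: 0.052565 × 0.285 = 0.014981025
For no arbitrage the full-cycle product must be 1, so the missing rate is 1 / 0.014981025 ≈ 66.75111.

66.751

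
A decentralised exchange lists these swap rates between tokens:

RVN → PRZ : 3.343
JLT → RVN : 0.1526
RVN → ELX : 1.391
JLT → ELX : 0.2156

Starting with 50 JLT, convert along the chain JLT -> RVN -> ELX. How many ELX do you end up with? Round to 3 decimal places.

10.613

50 JLT × 0.1526 = 7.63 RVN
7.63 RVN × 1.391 = 10.61333 ELX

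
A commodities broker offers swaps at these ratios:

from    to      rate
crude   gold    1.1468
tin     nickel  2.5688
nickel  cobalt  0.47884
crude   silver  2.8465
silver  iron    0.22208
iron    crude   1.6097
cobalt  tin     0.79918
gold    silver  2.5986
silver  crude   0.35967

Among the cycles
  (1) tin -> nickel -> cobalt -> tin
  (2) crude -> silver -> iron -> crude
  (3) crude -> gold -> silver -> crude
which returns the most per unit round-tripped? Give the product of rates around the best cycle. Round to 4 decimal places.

(1) 2.5688 × 0.47884 × 0.79918 = 0.98303
(2) 2.8465 × 0.22208 × 1.6097 = 1.01757
(3) 1.1468 × 2.5986 × 0.35967 = 1.07184
Highest is cycle (3) at 1.0718 (>1, arbitrage).

1.0718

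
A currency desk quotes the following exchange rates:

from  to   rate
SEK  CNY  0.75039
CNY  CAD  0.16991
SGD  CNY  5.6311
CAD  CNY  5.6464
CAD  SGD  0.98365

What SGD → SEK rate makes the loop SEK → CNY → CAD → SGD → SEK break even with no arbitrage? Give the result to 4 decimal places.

Known legs of the cycle: 0.75039 × 0.16991 × 0.98365 = 0.125414160093885
For no arbitrage the full-cycle product must be 1, so the missing rate is 1 / 0.125414160093885 ≈ 7.973581.

7.9736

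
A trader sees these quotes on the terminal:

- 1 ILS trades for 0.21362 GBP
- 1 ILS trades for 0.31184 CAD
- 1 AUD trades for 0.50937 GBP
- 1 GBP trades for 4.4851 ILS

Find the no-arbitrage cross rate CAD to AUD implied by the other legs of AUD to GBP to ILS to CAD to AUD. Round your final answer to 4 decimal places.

1.4037

Known legs of the cycle: 0.50937 × 4.4851 × 0.31184 = 0.71242198868208
For no arbitrage the full-cycle product must be 1, so the missing rate is 1 / 0.71242198868208 ≈ 1.403662.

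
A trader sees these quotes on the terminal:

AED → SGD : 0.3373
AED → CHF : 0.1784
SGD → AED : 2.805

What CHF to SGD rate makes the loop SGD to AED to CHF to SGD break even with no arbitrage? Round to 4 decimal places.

1.9984

Known legs of the cycle: 2.805 × 0.1784 = 0.500412
For no arbitrage the full-cycle product must be 1, so the missing rate is 1 / 0.500412 ≈ 1.998353.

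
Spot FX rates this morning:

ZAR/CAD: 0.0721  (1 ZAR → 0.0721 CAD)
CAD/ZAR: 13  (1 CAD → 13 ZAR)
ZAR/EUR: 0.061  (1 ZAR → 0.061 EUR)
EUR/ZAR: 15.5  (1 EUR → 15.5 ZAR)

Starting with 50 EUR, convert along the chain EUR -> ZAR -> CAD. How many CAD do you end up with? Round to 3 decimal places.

55.878

50 EUR × 15.5 = 775 ZAR
775 ZAR × 0.0721 = 55.8775 CAD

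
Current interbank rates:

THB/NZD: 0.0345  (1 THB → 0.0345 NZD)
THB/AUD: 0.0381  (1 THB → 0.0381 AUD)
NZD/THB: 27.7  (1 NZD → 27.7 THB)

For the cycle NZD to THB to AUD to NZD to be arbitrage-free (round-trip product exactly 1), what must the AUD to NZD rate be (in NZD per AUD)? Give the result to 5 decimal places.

0.94753

Known legs of the cycle: 27.7 × 0.0381 = 1.05537
For no arbitrage the full-cycle product must be 1, so the missing rate is 1 / 1.05537 ≈ 0.9475350.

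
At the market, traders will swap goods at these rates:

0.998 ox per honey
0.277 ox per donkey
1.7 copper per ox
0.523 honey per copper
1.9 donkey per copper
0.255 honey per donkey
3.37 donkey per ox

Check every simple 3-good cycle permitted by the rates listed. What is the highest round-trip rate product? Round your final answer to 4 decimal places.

0.8947

donkey→ox→copper→donkey: 0.277 × 1.7 × 1.9 = 0.89471
copper→honey→ox→copper: 0.523 × 0.998 × 1.7 = 0.88732
donkey→honey→ox→donkey: 0.255 × 0.998 × 3.37 = 0.85763
Maximum is donkey→ox→copper→donkey at 0.8947; no arbitrage — every cycle loses value.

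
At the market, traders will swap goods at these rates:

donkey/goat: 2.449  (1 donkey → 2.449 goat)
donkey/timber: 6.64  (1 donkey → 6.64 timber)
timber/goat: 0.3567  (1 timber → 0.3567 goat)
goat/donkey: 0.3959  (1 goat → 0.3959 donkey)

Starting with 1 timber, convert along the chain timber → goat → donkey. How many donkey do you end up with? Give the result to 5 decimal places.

0.14122

1 timber × 0.3567 = 0.3567 goat
0.3567 goat × 0.3959 = 0.14121753 donkey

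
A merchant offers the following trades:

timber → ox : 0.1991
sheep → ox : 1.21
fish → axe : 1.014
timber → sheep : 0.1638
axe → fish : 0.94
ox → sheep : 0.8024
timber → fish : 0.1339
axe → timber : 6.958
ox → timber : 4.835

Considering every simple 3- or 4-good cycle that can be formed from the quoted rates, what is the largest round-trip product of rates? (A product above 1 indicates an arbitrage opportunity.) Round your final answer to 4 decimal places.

ox→timber→sheep→ox: 4.835 × 0.1638 × 1.21 = 0.95829
axe→timber→fish→axe: 6.958 × 0.1339 × 1.014 = 0.94472
Maximum is ox→timber→sheep→ox at 0.9583; no arbitrage — every cycle loses value.

0.9583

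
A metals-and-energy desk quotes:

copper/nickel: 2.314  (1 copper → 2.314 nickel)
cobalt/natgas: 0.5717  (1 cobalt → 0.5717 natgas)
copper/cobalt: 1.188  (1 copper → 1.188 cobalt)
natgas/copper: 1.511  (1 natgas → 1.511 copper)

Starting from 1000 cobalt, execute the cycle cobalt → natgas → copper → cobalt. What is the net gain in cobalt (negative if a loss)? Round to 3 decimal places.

1000 cobalt × 0.5717 = 571.7 natgas
571.7 natgas × 1.511 = 863.8387 copper
863.8387 copper × 1.188 = 1026.2403756 cobalt
Net change: 1026.2403756 − 1000 = 26.2403756 cobalt

26.240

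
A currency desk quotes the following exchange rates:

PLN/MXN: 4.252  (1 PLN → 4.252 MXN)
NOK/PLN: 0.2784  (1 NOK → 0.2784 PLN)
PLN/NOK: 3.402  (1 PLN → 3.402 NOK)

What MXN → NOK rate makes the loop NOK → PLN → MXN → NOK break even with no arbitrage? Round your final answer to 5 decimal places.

Known legs of the cycle: 0.2784 × 4.252 = 1.1837568
For no arbitrage the full-cycle product must be 1, so the missing rate is 1 / 1.1837568 ≈ 0.8447681.

0.84477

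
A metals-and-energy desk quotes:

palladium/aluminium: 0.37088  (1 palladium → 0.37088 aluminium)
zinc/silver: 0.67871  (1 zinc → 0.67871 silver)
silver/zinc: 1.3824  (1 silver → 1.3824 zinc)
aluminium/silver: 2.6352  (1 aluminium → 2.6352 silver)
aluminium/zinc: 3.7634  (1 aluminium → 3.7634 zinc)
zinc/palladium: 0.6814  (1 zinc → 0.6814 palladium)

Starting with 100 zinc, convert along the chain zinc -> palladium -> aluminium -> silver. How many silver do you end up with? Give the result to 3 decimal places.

100 zinc × 0.6814 = 68.14 palladium
68.14 palladium × 0.37088 = 25.2717632 aluminium
25.2717632 aluminium × 2.6352 = 66.59615038464 silver

66.596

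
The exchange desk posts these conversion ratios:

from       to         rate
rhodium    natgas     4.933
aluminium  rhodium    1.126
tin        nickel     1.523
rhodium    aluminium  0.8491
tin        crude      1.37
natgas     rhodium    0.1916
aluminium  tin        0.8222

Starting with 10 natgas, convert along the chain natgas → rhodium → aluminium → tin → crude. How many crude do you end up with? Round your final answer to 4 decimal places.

10 natgas × 0.1916 = 1.916 rhodium
1.916 rhodium × 0.8491 = 1.6268756 aluminium
1.6268756 aluminium × 0.8222 = 1.33761711832 tin
1.33761711832 tin × 1.37 = 1.8325354520984 crude

1.8325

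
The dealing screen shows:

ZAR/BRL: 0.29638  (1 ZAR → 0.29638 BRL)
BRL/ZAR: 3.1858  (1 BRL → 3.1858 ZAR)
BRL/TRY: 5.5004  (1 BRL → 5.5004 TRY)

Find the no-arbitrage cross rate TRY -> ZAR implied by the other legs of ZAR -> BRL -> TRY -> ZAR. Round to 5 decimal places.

Known legs of the cycle: 0.29638 × 5.5004 = 1.630208552
For no arbitrage the full-cycle product must be 1, so the missing rate is 1 / 1.630208552 ≈ 0.6134184.

0.61342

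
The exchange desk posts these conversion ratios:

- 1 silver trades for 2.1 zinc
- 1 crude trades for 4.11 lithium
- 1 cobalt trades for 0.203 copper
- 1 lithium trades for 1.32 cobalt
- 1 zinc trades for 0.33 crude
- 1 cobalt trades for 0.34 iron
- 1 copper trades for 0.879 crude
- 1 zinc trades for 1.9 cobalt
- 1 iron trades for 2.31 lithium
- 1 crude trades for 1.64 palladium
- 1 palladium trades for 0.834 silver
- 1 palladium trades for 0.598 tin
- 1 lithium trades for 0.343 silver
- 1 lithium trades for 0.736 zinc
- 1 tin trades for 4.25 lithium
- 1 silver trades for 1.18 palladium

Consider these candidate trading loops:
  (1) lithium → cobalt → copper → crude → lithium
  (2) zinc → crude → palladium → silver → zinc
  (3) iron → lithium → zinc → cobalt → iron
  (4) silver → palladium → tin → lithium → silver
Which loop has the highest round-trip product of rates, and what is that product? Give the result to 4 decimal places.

(1) 1.32 × 0.203 × 0.879 × 4.11 = 0.96806
(2) 0.33 × 1.64 × 0.834 × 2.1 = 0.94786
(3) 2.31 × 0.736 × 1.9 × 0.34 = 1.09830
(4) 1.18 × 0.598 × 4.25 × 0.343 = 1.02865
Highest is cycle (3) at 1.0983 (>1, arbitrage).

1.0983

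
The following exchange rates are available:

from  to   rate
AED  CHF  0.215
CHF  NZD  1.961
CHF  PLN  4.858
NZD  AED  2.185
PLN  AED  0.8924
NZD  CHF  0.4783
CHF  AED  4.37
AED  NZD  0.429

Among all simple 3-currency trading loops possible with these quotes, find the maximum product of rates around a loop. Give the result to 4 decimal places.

0.9321

PLN→AED→CHF→PLN: 0.8924 × 0.215 × 4.858 = 0.93209
AED→CHF→NZD→AED: 0.215 × 1.961 × 2.185 = 0.92123
AED→NZD→CHF→AED: 0.429 × 0.4783 × 4.37 = 0.89668
Maximum is PLN→AED→CHF→PLN at 0.9321; no arbitrage — every cycle loses value.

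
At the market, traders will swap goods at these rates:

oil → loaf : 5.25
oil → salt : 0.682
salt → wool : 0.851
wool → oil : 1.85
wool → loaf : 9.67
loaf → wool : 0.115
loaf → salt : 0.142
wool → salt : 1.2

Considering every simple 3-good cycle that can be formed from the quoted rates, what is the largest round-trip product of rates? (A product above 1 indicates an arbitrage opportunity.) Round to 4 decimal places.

1.1685

salt→wool→loaf→salt: 0.851 × 9.67 × 0.142 = 1.16854
oil→loaf→wool→oil: 5.25 × 0.115 × 1.85 = 1.11694
oil→salt→wool→oil: 0.682 × 0.851 × 1.85 = 1.07371
Maximum is salt→wool→loaf→salt at 1.1685; arbitrage exists.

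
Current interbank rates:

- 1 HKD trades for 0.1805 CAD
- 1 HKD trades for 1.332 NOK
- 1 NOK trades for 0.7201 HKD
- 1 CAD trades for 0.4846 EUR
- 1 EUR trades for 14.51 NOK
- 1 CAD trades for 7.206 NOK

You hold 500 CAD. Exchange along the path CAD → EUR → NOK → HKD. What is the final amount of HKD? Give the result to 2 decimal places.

500 CAD × 0.4846 = 242.3 EUR
242.3 EUR × 14.51 = 3515.773 NOK
3515.773 NOK × 0.7201 = 2531.7081373 HKD

2531.71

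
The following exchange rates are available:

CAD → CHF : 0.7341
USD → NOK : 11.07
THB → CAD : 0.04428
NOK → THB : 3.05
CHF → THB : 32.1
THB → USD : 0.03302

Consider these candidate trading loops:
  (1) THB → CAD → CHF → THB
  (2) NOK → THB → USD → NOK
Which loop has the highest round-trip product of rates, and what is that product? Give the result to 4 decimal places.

1.1149

(1) 0.04428 × 0.7341 × 32.1 = 1.04344
(2) 3.05 × 0.03302 × 11.07 = 1.11487
Highest is cycle (2) at 1.1149 (>1, arbitrage).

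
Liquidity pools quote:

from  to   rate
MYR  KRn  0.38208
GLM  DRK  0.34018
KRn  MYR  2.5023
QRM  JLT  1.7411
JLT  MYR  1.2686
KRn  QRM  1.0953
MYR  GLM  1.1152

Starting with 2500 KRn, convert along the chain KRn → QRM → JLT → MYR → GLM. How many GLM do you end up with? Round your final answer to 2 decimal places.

6744.88

2500 KRn × 1.0953 = 2738.25 QRM
2738.25 QRM × 1.7411 = 4767.567075 JLT
4767.567075 JLT × 1.2686 = 6048.135591345 MYR
6048.135591345 MYR × 1.1152 = 6744.880811467944 GLM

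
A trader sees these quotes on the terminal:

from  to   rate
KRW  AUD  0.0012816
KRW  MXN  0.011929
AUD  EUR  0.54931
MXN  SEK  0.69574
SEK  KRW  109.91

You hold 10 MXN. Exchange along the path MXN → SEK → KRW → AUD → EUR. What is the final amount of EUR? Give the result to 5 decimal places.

0.53834

10 MXN × 0.69574 = 6.9574 SEK
6.9574 SEK × 109.91 = 764.687834 KRW
764.687834 KRW × 0.0012816 = 0.9800239280544 AUD
0.9800239280544 AUD × 0.54931 = 0.538336943919562464 EUR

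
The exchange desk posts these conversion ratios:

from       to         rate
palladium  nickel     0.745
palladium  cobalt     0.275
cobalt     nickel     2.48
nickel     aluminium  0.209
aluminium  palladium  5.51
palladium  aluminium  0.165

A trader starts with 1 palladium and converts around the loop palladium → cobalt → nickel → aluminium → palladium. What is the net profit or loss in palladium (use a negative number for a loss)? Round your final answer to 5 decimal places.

-0.21462

1 palladium × 0.275 = 0.275 cobalt
0.275 cobalt × 2.48 = 0.682 nickel
0.682 nickel × 0.209 = 0.142538 aluminium
0.142538 aluminium × 5.51 = 0.78538438 palladium
Net change: 0.78538438 − 1 = -0.21461562 palladium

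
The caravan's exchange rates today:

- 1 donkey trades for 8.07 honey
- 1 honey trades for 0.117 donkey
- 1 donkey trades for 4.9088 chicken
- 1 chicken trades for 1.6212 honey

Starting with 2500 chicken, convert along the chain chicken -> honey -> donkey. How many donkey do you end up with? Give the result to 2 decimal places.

2500 chicken × 1.6212 = 4053 honey
4053 honey × 0.117 = 474.201 donkey

474.20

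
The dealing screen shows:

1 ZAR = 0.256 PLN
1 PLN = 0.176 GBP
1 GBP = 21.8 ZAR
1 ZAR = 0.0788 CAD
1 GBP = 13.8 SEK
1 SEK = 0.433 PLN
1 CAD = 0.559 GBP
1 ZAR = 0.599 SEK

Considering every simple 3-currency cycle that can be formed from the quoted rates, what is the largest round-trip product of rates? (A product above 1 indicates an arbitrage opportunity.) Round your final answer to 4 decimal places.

GBP→SEK→PLN→GBP: 13.8 × 0.433 × 0.176 = 1.05167
GBP→ZAR→PLN→GBP: 21.8 × 0.256 × 0.176 = 0.98222
GBP→ZAR→CAD→GBP: 21.8 × 0.0788 × 0.559 = 0.96027
Maximum is GBP→SEK→PLN→GBP at 1.0517; arbitrage exists.

1.0517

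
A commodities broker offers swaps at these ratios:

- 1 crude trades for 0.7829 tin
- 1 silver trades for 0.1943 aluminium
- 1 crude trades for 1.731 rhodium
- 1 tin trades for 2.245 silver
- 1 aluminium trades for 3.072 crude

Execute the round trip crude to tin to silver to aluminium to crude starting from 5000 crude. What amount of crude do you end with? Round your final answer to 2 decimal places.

5000 crude × 0.7829 = 3914.5 tin
3914.5 tin × 2.245 = 8788.0525 silver
8788.0525 silver × 0.1943 = 1707.51860075 aluminium
1707.51860075 aluminium × 3.072 = 5245.497141504 crude

5245.50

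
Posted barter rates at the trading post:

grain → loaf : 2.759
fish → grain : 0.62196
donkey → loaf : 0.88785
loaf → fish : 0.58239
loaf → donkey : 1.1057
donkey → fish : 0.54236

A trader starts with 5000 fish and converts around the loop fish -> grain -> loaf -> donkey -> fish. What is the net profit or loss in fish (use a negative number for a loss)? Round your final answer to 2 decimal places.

5000 fish × 0.62196 = 3109.8 grain
3109.8 grain × 2.759 = 8579.9382 loaf
8579.9382 loaf × 1.1057 = 9486.83766774 donkey
9486.83766774 donkey × 0.54236 = 5145.2812774754664 fish
Net change: 5145.2812774754664 − 5000 = 145.2812774754664 fish

145.28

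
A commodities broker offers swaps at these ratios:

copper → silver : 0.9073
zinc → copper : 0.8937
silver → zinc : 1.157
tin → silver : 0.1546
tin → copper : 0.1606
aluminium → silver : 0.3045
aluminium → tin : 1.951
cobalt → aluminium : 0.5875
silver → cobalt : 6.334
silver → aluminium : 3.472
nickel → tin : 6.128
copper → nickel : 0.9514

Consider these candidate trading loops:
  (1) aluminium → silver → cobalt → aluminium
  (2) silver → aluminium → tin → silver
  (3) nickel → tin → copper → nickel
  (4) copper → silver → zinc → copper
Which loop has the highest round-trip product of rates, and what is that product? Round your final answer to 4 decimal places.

(1) 0.3045 × 6.334 × 0.5875 = 1.13311
(2) 3.472 × 1.951 × 0.1546 = 1.04724
(3) 6.128 × 0.1606 × 0.9514 = 0.93633
(4) 0.9073 × 1.157 × 0.8937 = 0.93816
Highest is cycle (1) at 1.1331 (>1, arbitrage).

1.1331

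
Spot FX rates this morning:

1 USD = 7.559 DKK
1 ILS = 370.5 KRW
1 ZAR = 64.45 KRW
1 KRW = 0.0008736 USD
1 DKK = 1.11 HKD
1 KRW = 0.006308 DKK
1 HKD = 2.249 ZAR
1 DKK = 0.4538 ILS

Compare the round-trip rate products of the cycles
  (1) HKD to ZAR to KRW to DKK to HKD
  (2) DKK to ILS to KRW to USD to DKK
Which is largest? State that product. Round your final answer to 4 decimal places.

1.1103

(1) 2.249 × 64.45 × 0.006308 × 1.11 = 1.01491
(2) 0.4538 × 370.5 × 0.0008736 × 7.559 = 1.11027
Highest is cycle (2) at 1.1103 (>1, arbitrage).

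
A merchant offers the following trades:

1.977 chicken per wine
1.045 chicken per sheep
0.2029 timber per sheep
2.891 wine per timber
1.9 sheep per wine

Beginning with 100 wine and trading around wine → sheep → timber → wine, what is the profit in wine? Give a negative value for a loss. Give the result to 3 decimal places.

100 wine × 1.9 = 190 sheep
190 sheep × 0.2029 = 38.551 timber
38.551 timber × 2.891 = 111.450941 wine
Net change: 111.450941 − 100 = 11.450941 wine

11.451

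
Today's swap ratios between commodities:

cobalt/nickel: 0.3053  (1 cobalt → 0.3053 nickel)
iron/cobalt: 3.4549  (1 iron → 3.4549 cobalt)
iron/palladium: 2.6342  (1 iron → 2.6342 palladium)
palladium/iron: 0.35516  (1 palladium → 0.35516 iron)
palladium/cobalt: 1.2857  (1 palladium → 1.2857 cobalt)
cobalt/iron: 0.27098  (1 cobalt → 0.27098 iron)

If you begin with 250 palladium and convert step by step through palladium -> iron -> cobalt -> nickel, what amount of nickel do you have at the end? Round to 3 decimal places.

250 palladium × 0.35516 = 88.79 iron
88.79 iron × 3.4549 = 306.760571 cobalt
306.760571 cobalt × 0.3053 = 93.6540023263 nickel

93.654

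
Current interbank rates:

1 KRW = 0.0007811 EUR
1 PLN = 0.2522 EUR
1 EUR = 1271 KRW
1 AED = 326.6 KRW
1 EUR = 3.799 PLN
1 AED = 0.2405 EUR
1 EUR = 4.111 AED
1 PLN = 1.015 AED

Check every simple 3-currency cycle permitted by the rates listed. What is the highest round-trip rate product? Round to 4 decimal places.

KRW→EUR→AED→KRW: 0.0007811 × 4.111 × 326.6 = 1.04875
EUR→PLN→AED→EUR: 3.799 × 1.015 × 0.2405 = 0.92736
Maximum is KRW→EUR→AED→KRW at 1.0487; arbitrage exists.

1.0487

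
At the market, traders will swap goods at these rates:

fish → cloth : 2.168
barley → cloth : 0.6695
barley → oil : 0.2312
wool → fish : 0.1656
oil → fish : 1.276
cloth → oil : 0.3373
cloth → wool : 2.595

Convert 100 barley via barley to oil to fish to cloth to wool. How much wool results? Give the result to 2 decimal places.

100 barley × 0.2312 = 23.12 oil
23.12 oil × 1.276 = 29.50112 fish
29.50112 fish × 2.168 = 63.95842816 cloth
63.95842816 cloth × 2.595 = 165.9721210752 wool

165.97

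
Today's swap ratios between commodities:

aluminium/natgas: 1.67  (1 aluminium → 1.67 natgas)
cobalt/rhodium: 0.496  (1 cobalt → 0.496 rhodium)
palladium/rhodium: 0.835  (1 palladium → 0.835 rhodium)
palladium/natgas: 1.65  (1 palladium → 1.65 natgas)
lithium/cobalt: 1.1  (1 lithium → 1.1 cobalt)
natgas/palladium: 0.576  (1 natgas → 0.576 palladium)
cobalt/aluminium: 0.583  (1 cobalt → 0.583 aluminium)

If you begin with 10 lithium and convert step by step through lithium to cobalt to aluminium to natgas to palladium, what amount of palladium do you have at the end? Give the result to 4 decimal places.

6.1688

10 lithium × 1.1 = 11 cobalt
11 cobalt × 0.583 = 6.413 aluminium
6.413 aluminium × 1.67 = 10.70971 natgas
10.70971 natgas × 0.576 = 6.16879296 palladium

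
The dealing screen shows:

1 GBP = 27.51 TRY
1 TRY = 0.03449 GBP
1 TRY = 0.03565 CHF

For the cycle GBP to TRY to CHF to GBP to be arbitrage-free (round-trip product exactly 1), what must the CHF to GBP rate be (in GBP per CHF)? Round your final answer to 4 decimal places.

Known legs of the cycle: 27.51 × 0.03565 = 0.9807315
For no arbitrage the full-cycle product must be 1, so the missing rate is 1 / 0.9807315 ≈ 1.019647.

1.0196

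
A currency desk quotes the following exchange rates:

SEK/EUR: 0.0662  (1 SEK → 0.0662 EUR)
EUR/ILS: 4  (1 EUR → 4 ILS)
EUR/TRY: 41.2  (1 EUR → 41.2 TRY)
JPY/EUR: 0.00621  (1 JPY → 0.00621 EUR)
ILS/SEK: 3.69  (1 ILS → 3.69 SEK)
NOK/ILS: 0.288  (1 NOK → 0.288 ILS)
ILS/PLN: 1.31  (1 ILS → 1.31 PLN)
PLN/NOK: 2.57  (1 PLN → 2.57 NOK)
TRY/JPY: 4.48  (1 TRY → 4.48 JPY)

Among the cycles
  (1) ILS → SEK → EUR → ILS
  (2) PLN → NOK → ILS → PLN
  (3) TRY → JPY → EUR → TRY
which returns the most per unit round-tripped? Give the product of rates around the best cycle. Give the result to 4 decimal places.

1.1462

(1) 3.69 × 0.0662 × 4 = 0.97711
(2) 2.57 × 0.288 × 1.31 = 0.96961
(3) 4.48 × 0.00621 × 41.2 = 1.14622
Highest is cycle (3) at 1.1462 (>1, arbitrage).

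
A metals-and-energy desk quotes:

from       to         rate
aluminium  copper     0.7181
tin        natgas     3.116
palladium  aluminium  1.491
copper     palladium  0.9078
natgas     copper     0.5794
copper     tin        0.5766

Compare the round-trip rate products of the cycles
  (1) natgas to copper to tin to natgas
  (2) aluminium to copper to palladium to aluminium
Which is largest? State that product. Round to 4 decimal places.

(1) 0.5794 × 0.5766 × 3.116 = 1.04100
(2) 0.7181 × 0.9078 × 1.491 = 0.97197
Highest is cycle (1) at 1.0410 (>1, arbitrage).

1.0410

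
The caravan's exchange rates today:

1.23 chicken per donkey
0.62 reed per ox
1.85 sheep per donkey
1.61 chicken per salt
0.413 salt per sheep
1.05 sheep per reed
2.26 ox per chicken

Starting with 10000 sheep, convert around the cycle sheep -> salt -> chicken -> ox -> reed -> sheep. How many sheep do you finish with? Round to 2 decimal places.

9782.85

10000 sheep × 0.413 = 4130 salt
4130 salt × 1.61 = 6649.3 chicken
6649.3 chicken × 2.26 = 15027.418 ox
15027.418 ox × 0.62 = 9316.99916 reed
9316.99916 reed × 1.05 = 9782.849118 sheep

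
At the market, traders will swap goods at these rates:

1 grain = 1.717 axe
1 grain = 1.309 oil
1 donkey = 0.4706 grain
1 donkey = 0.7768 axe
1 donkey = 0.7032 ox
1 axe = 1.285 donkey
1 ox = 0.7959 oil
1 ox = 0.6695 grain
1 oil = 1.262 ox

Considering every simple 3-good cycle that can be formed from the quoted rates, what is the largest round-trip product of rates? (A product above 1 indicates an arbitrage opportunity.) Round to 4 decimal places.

grain→oil→ox→grain: 1.309 × 1.262 × 0.6695 = 1.10599
donkey→grain→axe→donkey: 0.4706 × 1.717 × 1.285 = 1.03831
Maximum is grain→oil→ox→grain at 1.1060; arbitrage exists.

1.1060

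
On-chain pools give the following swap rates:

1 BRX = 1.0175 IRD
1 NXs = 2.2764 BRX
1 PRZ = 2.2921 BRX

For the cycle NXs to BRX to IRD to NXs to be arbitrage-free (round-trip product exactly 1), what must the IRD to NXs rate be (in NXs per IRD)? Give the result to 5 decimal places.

Known legs of the cycle: 2.2764 × 1.0175 = 2.316237
For no arbitrage the full-cycle product must be 1, so the missing rate is 1 / 2.316237 ≈ 0.4317347.

0.43173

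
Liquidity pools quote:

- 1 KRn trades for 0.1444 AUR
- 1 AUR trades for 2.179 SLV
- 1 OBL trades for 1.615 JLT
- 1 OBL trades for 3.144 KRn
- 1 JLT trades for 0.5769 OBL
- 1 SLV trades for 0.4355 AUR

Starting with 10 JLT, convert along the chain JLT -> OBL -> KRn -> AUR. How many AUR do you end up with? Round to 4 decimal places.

2.6191

10 JLT × 0.5769 = 5.769 OBL
5.769 OBL × 3.144 = 18.137736 KRn
18.137736 KRn × 0.1444 = 2.6190890784 AUR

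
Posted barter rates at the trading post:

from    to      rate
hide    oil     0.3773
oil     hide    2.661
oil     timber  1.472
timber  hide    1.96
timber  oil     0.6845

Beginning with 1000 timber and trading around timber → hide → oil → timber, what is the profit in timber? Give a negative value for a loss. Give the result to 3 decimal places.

1000 timber × 1.96 = 1960 hide
1960 hide × 0.3773 = 739.508 oil
739.508 oil × 1.472 = 1088.555776 timber
Net change: 1088.555776 − 1000 = 88.555776 timber

88.556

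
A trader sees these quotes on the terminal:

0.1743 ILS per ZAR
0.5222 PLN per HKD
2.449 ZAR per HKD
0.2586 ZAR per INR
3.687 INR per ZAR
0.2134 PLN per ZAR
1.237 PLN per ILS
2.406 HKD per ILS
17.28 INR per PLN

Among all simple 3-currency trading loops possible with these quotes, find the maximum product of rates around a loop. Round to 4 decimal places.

ILS→HKD→ZAR→ILS: 2.406 × 2.449 × 0.1743 = 1.02703
PLN→INR→ZAR→PLN: 17.28 × 0.2586 × 0.2134 = 0.95360
Maximum is ILS→HKD→ZAR→ILS at 1.0270; arbitrage exists.

1.0270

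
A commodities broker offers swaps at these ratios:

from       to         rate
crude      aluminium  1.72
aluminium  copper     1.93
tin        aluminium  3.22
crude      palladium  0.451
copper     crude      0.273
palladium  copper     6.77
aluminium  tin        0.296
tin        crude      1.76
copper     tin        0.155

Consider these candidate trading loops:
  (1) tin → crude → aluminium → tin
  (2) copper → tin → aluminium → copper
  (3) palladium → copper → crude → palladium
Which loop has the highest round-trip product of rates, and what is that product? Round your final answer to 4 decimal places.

(1) 1.76 × 1.72 × 0.296 = 0.89605
(2) 0.155 × 3.22 × 1.93 = 0.96326
(3) 6.77 × 0.273 × 0.451 = 0.83354
Highest is cycle (2) at 0.9633 (≤1, no arbitrage).

0.9633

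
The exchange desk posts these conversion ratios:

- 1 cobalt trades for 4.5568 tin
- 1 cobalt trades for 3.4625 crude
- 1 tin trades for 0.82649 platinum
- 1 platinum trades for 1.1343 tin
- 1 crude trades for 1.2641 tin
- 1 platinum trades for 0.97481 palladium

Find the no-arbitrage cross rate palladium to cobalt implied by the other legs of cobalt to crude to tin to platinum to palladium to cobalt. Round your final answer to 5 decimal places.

0.28358

Known legs of the cycle: 3.4625 × 1.2641 × 0.82649 × 0.97481 = 3.526377423070266625
For no arbitrage the full-cycle product must be 1, so the missing rate is 1 / 3.526377423070266625 ≈ 0.2835771.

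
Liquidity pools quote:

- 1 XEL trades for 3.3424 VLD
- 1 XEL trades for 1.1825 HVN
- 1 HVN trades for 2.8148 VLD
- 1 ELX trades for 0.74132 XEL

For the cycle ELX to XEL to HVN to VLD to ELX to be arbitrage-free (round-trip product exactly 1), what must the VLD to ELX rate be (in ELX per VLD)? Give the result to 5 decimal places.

0.40527

Known legs of the cycle: 0.74132 × 1.1825 × 2.8148 = 2.46748436132
For no arbitrage the full-cycle product must be 1, so the missing rate is 1 / 2.46748436132 ≈ 0.4052711.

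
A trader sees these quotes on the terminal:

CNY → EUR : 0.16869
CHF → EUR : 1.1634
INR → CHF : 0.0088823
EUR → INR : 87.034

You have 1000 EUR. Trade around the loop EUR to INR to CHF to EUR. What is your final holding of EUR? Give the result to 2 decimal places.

1000 EUR × 87.034 = 87034 INR
87034 INR × 0.0088823 = 773.0620982 CHF
773.0620982 CHF × 1.1634 = 899.38044504588 EUR

899.38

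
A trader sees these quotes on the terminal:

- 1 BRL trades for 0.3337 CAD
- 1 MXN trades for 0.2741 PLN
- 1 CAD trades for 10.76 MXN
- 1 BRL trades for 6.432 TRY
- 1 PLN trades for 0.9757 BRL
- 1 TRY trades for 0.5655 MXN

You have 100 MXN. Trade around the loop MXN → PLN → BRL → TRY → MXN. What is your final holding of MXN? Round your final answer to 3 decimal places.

97.276

100 MXN × 0.2741 = 27.41 PLN
27.41 PLN × 0.9757 = 26.743937 BRL
26.743937 BRL × 6.432 = 172.017002784 TRY
172.017002784 TRY × 0.5655 = 97.275615074352 MXN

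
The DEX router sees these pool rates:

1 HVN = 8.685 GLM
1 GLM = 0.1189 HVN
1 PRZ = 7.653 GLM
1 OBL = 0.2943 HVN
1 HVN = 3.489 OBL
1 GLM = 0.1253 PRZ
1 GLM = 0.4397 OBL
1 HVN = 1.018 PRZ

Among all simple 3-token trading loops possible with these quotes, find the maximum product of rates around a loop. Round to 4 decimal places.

OBL→HVN→GLM→OBL: 0.2943 × 8.685 × 0.4397 = 1.12387
HVN→PRZ→GLM→HVN: 1.018 × 7.653 × 0.1189 = 0.92632
Maximum is OBL→HVN→GLM→OBL at 1.1239; arbitrage exists.

1.1239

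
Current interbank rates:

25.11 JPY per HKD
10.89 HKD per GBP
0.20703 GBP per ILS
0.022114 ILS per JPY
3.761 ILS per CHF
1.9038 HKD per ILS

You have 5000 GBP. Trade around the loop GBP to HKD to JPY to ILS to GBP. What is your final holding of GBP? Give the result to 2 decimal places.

6259.58

5000 GBP × 10.89 = 54450 HKD
54450 HKD × 25.11 = 1367239.5 JPY
1367239.5 JPY × 0.022114 = 30235.134303 ILS
30235.134303 ILS × 0.20703 = 6259.57985475009 GBP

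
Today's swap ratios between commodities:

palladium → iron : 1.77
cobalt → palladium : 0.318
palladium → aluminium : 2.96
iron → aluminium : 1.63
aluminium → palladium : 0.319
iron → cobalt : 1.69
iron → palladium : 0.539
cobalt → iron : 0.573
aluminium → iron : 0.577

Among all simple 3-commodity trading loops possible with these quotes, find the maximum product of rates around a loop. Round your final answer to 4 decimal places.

0.9512

palladium→iron→cobalt→palladium: 1.77 × 1.69 × 0.318 = 0.95123
palladium→aluminium→iron→palladium: 2.96 × 0.577 × 0.539 = 0.92057
palladium→iron→aluminium→palladium: 1.77 × 1.63 × 0.319 = 0.92035
Maximum is palladium→iron→cobalt→palladium at 0.9512; no arbitrage — every cycle loses value.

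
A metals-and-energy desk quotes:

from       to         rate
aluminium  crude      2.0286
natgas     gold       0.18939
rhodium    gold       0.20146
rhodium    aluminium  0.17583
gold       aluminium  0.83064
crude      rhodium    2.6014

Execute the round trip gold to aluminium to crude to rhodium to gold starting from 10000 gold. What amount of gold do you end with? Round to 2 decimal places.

10000 gold × 0.83064 = 8306.4 aluminium
8306.4 aluminium × 2.0286 = 16850.36304 crude
16850.36304 crude × 2.6014 = 43834.534412256 rhodium
43834.534412256 rhodium × 0.20146 = 8830.90530269309376 gold

8830.91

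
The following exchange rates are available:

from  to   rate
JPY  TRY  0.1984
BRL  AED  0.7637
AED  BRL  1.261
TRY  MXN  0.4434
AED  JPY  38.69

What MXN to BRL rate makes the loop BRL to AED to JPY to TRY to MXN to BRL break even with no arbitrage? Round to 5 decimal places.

Known legs of the cycle: 0.7637 × 38.69 × 0.1984 × 0.4434 = 2.59931478403968
For no arbitrage the full-cycle product must be 1, so the missing rate is 1 / 2.59931478403968 ≈ 0.3847168.

0.38472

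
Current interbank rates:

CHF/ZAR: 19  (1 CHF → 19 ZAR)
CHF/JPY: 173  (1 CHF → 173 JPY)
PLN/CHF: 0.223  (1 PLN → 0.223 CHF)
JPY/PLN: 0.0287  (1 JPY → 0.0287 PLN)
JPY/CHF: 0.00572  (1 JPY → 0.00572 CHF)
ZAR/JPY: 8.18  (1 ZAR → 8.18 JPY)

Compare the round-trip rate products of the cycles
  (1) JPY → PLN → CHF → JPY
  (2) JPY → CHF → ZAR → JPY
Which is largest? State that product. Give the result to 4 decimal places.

1.1072

(1) 0.0287 × 0.223 × 173 = 1.10722
(2) 0.00572 × 19 × 8.18 = 0.88900
Highest is cycle (1) at 1.1072 (>1, arbitrage).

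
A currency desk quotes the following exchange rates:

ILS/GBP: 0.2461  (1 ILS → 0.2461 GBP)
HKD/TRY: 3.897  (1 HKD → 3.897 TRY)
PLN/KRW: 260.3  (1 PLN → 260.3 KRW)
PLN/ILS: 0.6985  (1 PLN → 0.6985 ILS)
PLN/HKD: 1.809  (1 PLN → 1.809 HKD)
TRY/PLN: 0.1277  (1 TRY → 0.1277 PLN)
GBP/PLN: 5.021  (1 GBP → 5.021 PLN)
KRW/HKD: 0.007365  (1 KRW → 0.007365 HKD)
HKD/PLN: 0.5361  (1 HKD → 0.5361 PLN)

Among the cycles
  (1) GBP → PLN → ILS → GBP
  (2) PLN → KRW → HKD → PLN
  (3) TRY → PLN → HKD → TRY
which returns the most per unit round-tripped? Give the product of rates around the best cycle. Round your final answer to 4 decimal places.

1.0278

(1) 5.021 × 0.6985 × 0.2461 = 0.86311
(2) 260.3 × 0.007365 × 0.5361 = 1.02776
(3) 0.1277 × 1.809 × 3.897 = 0.90024
Highest is cycle (2) at 1.0278 (>1, arbitrage).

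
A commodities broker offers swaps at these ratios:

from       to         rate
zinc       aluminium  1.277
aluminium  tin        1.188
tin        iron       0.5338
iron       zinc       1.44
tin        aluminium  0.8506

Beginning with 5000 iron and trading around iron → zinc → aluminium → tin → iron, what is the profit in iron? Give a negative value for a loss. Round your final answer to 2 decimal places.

830.67

5000 iron × 1.44 = 7200 zinc
7200 zinc × 1.277 = 9194.4 aluminium
9194.4 aluminium × 1.188 = 10922.9472 tin
10922.9472 tin × 0.5338 = 5830.66921536 iron
Net change: 5830.66921536 − 5000 = 830.66921536 iron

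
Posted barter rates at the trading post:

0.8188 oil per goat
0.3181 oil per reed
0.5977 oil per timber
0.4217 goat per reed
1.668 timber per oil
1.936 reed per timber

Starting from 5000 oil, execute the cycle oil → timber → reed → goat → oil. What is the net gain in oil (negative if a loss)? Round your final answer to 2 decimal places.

5000 oil × 1.668 = 8340 timber
8340 timber × 1.936 = 16146.24 reed
16146.24 reed × 0.4217 = 6808.869408 goat
6808.869408 goat × 0.8188 = 5575.1022712704 oil
Net change: 5575.1022712704 − 5000 = 575.1022712704 oil

575.10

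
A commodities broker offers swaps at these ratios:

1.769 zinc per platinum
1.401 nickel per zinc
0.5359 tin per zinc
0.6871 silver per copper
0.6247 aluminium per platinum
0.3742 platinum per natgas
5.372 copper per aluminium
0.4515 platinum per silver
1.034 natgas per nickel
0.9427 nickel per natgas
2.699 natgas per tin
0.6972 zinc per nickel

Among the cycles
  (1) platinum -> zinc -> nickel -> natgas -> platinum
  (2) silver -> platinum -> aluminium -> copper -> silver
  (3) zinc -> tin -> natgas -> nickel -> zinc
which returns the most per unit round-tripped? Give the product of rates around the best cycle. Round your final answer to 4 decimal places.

(1) 1.769 × 1.401 × 1.034 × 0.3742 = 0.95894
(2) 0.4515 × 0.6247 × 5.372 × 0.6871 = 1.04108
(3) 0.5359 × 2.699 × 0.9427 × 0.6972 = 0.95064
Highest is cycle (2) at 1.0411 (>1, arbitrage).

1.0411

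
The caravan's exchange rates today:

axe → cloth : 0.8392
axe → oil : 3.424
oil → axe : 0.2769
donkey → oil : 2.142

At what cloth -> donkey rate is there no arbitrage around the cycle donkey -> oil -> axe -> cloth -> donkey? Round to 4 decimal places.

2.0091

Known legs of the cycle: 2.142 × 0.2769 × 0.8392 = 0.49774613616
For no arbitrage the full-cycle product must be 1, so the missing rate is 1 / 0.49774613616 ≈ 2.009056.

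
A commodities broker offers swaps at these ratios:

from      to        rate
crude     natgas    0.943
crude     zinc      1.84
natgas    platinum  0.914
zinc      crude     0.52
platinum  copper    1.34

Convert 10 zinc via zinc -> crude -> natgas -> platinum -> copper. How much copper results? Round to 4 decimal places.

6.0057

10 zinc × 0.52 = 5.2 crude
5.2 crude × 0.943 = 4.9036 natgas
4.9036 natgas × 0.914 = 4.4818904 platinum
4.4818904 platinum × 1.34 = 6.005733136 copper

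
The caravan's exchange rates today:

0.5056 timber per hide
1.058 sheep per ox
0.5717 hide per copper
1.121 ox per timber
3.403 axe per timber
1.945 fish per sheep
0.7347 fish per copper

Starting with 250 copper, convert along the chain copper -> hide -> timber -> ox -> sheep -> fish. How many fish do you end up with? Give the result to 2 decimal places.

166.70

250 copper × 0.5717 = 142.925 hide
142.925 hide × 0.5056 = 72.26288 timber
72.26288 timber × 1.121 = 81.00668848 ox
81.00668848 ox × 1.058 = 85.70507641184 sheep
85.70507641184 sheep × 1.945 = 166.6963736210288 fish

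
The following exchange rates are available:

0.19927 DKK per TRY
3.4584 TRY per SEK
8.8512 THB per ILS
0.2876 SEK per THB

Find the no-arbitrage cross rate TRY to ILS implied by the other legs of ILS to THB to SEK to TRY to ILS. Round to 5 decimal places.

Known legs of the cycle: 8.8512 × 0.2876 × 3.4584 = 8.803720747008
For no arbitrage the full-cycle product must be 1, so the missing rate is 1 / 8.803720747008 ≈ 0.1135883.

0.11359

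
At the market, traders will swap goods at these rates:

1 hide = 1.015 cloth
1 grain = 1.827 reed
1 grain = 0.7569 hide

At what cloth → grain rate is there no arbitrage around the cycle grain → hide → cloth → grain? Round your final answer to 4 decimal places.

Known legs of the cycle: 0.7569 × 1.015 = 0.7682535
For no arbitrage the full-cycle product must be 1, so the missing rate is 1 / 0.7682535 ≈ 1.301654.

1.3017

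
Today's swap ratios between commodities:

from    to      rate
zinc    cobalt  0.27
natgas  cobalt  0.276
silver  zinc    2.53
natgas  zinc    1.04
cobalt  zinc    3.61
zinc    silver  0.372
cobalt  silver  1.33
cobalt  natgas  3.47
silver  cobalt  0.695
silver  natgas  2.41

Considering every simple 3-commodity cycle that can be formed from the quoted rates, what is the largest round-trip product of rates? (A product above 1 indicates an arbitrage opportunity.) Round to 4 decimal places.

0.9744

cobalt→natgas→zinc→cobalt: 3.47 × 1.04 × 0.27 = 0.97438
cobalt→zinc→silver→cobalt: 3.61 × 0.372 × 0.695 = 0.93333
zinc→silver→natgas→zinc: 0.372 × 2.41 × 1.04 = 0.93238
cobalt→silver→zinc→cobalt: 1.33 × 2.53 × 0.27 = 0.90852
cobalt→silver→natgas→cobalt: 1.33 × 2.41 × 0.276 = 0.88466
Maximum is cobalt→natgas→zinc→cobalt at 0.9744; no arbitrage — every cycle loses value.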